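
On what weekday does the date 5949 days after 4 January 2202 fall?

Jan 4, 2202 is a Monday.
5949 mod 7 = 6, so 5949 days after a Monday is Monday + 6 = Sunday.

Sunday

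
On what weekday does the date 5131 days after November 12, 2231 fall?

Saturday

Nov 12, 2231 is a Saturday.
5131 mod 7 = 0, so 5131 days after a Saturday is Saturday + 0 = Saturday.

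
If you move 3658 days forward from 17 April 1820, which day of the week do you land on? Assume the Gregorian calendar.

First find the weekday of Apr 17, 1820. Doomsday rule: the anchor day for the 1800s is Friday. For year 20: 20÷12 = 1 r 8, and 8÷4 = 2, so 1+8+2 = 11.
Friday + 11 ≡ Tuesday — that's 1820's doomsday.
In April the doomsday date is Apr 4.
Apr 17 is 13 days after Apr 4; 13 mod 7 = 6, so Tuesday + 6 = Monday.
3658 mod 7 = 4, so 3658 days after a Monday is Monday + 4 = Friday.

Friday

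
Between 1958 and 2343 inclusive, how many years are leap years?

93

Multiples of 4 in [1958,2343]: 96.
Of those, multiples of 100: 4 (not leap unless ÷400).
Multiples of 400: 1.
Leap years = 96 − 4 + 1 = 93.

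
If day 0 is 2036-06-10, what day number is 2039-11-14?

1252

Jun 10, 2036 → Jun 10, 2037: 365 days.
Jun 10, 2037 → Jun 10, 2038: 365 days.
Jun 10, 2038 → Jun 10, 2039: 365 days.
Jun 10, 2039 → Jul 10, 2039: 30 days (June has 30).
Jul 10, 2039 → Aug 10, 2039: 31 days (July has 31).
Aug 10, 2039 → Sep 10, 2039: 31 days (August has 31).
Sep 10, 2039 → Oct 10, 2039: 30 days (September has 30).
Oct 10, 2039 → Nov 10, 2039: 31 days (October has 31).
Nov 10, 2039 → Nov 14, 2039: 4 days.
Total: 1252 days.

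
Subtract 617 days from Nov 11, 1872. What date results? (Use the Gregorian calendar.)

−366 (one year; includes Feb 29, 1872) → Nov 11, 1871 (251 left).
−11 → Oct 31, 1871 (end of Oct, 31 days; 240 left).
−31 → Sep 30, 1871 (end of Sep, 30 days; 209 left).
−30 → Aug 31, 1871 (end of Aug, 31 days; 179 left).
−31 → Jul 31, 1871 (end of Jul, 31 days; 148 left).
−31 → Jun 30, 1871 (end of Jun, 30 days; 117 left).
−30 → May 31, 1871 (end of May, 31 days; 87 left).
−31 → Apr 30, 1871 (end of Apr, 30 days; 56 left).
−30 → Mar 31, 1871 (end of Mar, 31 days; 26 left).
−26 → Mar 5, 1871.

March 5, 1871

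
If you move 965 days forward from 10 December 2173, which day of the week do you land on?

Thursday

First find the weekday of Dec 10, 2173. Doomsday rule: the anchor day for the 2100s is Sunday. For year 73: 73÷12 = 6 r 1, and 1÷4 = 0, so 6+1+0 = 7.
Sunday + 7 ≡ Sunday — that's 2173's doomsday.
In December the doomsday date is Dec 12.
Dec 10 is 2 days before Dec 12; 2 mod 7 = 2, so Sunday − 2 = Friday.
965 mod 7 = 6, so 965 days after a Friday is Friday + 6 = Thursday.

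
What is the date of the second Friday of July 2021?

July 1, 2021 is a Thursday.
The first Friday is therefore July 2 (1 days later).
The second Friday is 2 + 1×7 = July 9.

July 9, 2021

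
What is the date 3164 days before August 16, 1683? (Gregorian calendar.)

−365 (one year) → Aug 16, 1682 (2799 left).
−365 (one year) → Aug 16, 1681 (2434 left).
−365 (one year) → Aug 16, 1680 (2069 left).
−366 (one year; includes Feb 29, 1680) → Aug 16, 1679 (1703 left).
−365 (one year) → Aug 16, 1678 (1338 left).
−365 (one year) → Aug 16, 1677 (973 left).
−365 (one year) → Aug 16, 1676 (608 left).
−366 (one year; includes Feb 29, 1676) → Aug 16, 1675 (242 left).
−16 → Jul 31, 1675 (end of Jul, 31 days; 226 left).
−31 → Jun 30, 1675 (end of Jun, 30 days; 195 left).
−30 → May 31, 1675 (end of May, 31 days; 165 left).
−31 → Apr 30, 1675 (end of Apr, 30 days; 134 left).
−30 → Mar 31, 1675 (end of Mar, 31 days; 104 left).
−31 → Feb 28, 1675 (end of Feb, 28 days; 73 left).
−28 → Jan 31, 1675 (end of Jan, 31 days; 45 left).
−31 → Dec 31, 1674 (end of Dec, 31 days; 14 left).
−14 → Dec 17, 1674.

December 17, 1674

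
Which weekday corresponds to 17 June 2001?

Sunday

Doomsday rule: the anchor day for the 2000s is Tuesday. For year 01: 1÷12 = 0 r 1, and 1÷4 = 0, so 0+1+0 = 1.
Tuesday + 1 ≡ Wednesday — that's 2001's doomsday.
In June the doomsday date is Jun 6.
Jun 17 is 11 days after Jun 6; 11 mod 7 = 4, so Wednesday + 4 = Sunday.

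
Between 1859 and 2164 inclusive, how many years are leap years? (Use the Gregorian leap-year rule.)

75

Multiples of 4 in [1859,2164]: 77.
Of those, multiples of 100: 3 (not leap unless ÷400).
Multiples of 400: 1.
Leap years = 77 − 3 + 1 = 75.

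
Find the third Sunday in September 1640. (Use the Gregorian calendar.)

September 16, 1640

September 1, 1640 is a Saturday.
The first Sunday is therefore September 2 (1 days later).
The third Sunday is 2 + 2×7 = September 16.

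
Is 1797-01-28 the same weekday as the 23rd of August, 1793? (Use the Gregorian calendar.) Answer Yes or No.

No

From Aug 23, 1793 to Jan 28, 1797 is 1254 days.
1254 mod 7 = 1, so they are different weekdays.
(Aug 23, 1793 is a Friday; Jan 28, 1797 is a Saturday.)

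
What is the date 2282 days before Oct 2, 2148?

−366 (one year; includes Feb 29, 2148) → Oct 2, 2147 (1916 left).
−365 (one year) → Oct 2, 2146 (1551 left).
−365 (one year) → Oct 2, 2145 (1186 left).
−365 (one year) → Oct 2, 2144 (821 left).
−366 (one year; includes Feb 29, 2144) → Oct 2, 2143 (455 left).
−365 (one year) → Oct 2, 2142 (90 left).
−2 → Sep 30, 2142 (end of Sep, 30 days; 88 left).
−30 → Aug 31, 2142 (end of Aug, 31 days; 58 left).
−31 → Jul 31, 2142 (end of Jul, 31 days; 27 left).
−27 → Jul 4, 2142.

July 4, 2142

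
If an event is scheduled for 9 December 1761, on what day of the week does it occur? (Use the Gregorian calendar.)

Wednesday

Doomsday rule: the anchor day for the 1700s is Sunday. For year 61: 61÷12 = 5 r 1, and 1÷4 = 0, so 5+1+0 = 6.
Sunday + 6 ≡ Saturday — that's 1761's doomsday.
In December the doomsday date is Dec 12.
Dec 9 is 3 days before Dec 12; 3 mod 7 = 3, so Saturday − 3 = Wednesday.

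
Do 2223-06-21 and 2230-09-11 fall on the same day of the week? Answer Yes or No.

Yes

From Jun 21, 2223 to Sep 11, 2230 is 2639 days.
2639 mod 7 = 0, so they are the same weekday.
(Jun 21, 2223 is a Saturday; Sep 11, 2230 is a Saturday.)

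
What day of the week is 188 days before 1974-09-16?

Sep 16, 1974 is a Monday.
188 mod 7 = 6, so 188 days before a Monday is Monday − 6 = Tuesday.

Tuesday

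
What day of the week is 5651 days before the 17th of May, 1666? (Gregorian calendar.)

Saturday

First find the weekday of May 17, 1666. Doomsday rule: the anchor day for the 1600s is Tuesday. For year 66: 66÷12 = 5 r 6, and 6÷4 = 1, so 5+6+1 = 12.
Tuesday + 12 ≡ Sunday — that's 1666's doomsday.
In May the doomsday date is May 9.
May 17 is 8 days after May 9; 8 mod 7 = 1, so Sunday + 1 = Monday.
5651 mod 7 = 2, so 5651 days before a Monday is Monday − 2 = Saturday.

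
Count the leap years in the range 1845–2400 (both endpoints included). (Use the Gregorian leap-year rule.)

Multiples of 4 in [1845,2400]: 139.
Of those, multiples of 100: 6 (not leap unless ÷400).
Multiples of 400: 2.
Leap years = 139 − 6 + 2 = 135.

135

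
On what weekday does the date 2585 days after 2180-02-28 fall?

Wednesday

Feb 28, 2180 is a Monday.
2585 mod 7 = 2, so 2585 days after a Monday is Monday + 2 = Wednesday.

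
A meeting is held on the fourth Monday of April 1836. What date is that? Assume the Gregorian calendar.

April 1, 1836 is a Friday.
The first Monday is therefore April 4 (3 days later).
The fourth Monday is 4 + 3×7 = April 25.

April 25, 1836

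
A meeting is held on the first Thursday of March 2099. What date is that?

March 1, 2099 is a Sunday.
The first Thursday is therefore March 5 (4 days later).

March 5, 2099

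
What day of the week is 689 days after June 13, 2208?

Thursday

First find the weekday of Jun 13, 2208. Doomsday rule: the anchor day for the 2200s is Friday. For year 08: 8÷12 = 0 r 8, and 8÷4 = 2, so 0+8+2 = 10.
Friday + 10 ≡ Monday — that's 2208's doomsday.
In June the doomsday date is Jun 6.
Jun 13 is 7 days after Jun 6; 7 mod 7 = 0, so Monday + 0 = Monday.
689 mod 7 = 3, so 689 days after a Monday is Monday + 3 = Thursday.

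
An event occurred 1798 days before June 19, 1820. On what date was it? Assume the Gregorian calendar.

−366 (one year; includes Feb 29, 1820) → Jun 19, 1819 (1432 left).
−365 (one year) → Jun 19, 1818 (1067 left).
−365 (one year) → Jun 19, 1817 (702 left).
−365 (one year) → Jun 19, 1816 (337 left).
−19 → May 31, 1816 (end of May, 31 days; 318 left).
−31 → Apr 30, 1816 (end of Apr, 30 days; 287 left).
−30 → Mar 31, 1816 (end of Mar, 31 days; 257 left).
−31 → Feb 29, 1816 (end of Feb, 29 days; 226 left).
−29 → Jan 31, 1816 (end of Jan, 31 days; 197 left).
−31 → Dec 31, 1815 (end of Dec, 31 days; 166 left).
−31 → Nov 30, 1815 (end of Nov, 30 days; 135 left).
−30 → Oct 31, 1815 (end of Oct, 31 days; 105 left).
−31 → Sep 30, 1815 (end of Sep, 30 days; 74 left).
−30 → Aug 31, 1815 (end of Aug, 31 days; 44 left).
−31 → Jul 31, 1815 (end of Jul, 31 days; 13 left).
−13 → Jul 18, 1815.

July 18, 1815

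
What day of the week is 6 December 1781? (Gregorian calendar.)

Doomsday rule: the anchor day for the 1700s is Sunday. For year 81: 81÷12 = 6 r 9, and 9÷4 = 2, so 6+9+2 = 17.
Sunday + 17 ≡ Wednesday — that's 1781's doomsday.
In December the doomsday date is Dec 12.
Dec 6 is 6 days before Dec 12; 6 mod 7 = 6, so Wednesday − 6 = Thursday.

Thursday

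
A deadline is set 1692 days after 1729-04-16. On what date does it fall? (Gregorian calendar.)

December 3, 1733

+365 (one year) → Apr 16, 1730 (1327 left).
+365 (one year) → Apr 16, 1731 (962 left).
+366 (one year; includes Feb 29, 1732) → Apr 16, 1732 (596 left).
+365 (one year) → Apr 16, 1733 (231 left).
Apr has 30 days: +15 → May 1, 1733 (216 left).
May has 31 days: +31 → Jun 1, 1733 (185 left).
Jun has 30 days: +30 → Jul 1, 1733 (155 left).
Jul has 31 days: +31 → Aug 1, 1733 (124 left).
Aug has 31 days: +31 → Sep 1, 1733 (93 left).
Sep has 30 days: +30 → Oct 1, 1733 (63 left).
Oct has 31 days: +31 → Nov 1, 1733 (32 left).
Nov has 30 days: +30 → Dec 1, 1733 (2 left).
+2 → Dec 3, 1733.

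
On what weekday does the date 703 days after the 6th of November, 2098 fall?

Sunday

First find the weekday of Nov 6, 2098. Doomsday rule: the anchor day for the 2000s is Tuesday. For year 98: 98÷12 = 8 r 2, and 2÷4 = 0, so 8+2+0 = 10.
Tuesday + 10 ≡ Friday — that's 2098's doomsday.
In November the doomsday date is Nov 7.
Nov 6 is 1 day before Nov 7; 1 mod 7 = 1, so Friday − 1 = Thursday.
703 mod 7 = 3, so 703 days after a Thursday is Thursday + 3 = Sunday.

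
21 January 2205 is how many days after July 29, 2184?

Jul 29, 2184 → Jul 29, 2185: 365 days.
Jul 29, 2185 → Jul 29, 2186: 365 days.
Jul 29, 2186 → Jul 29, 2187: 365 days.
Jul 29, 2187 → Jul 29, 2188: 366 days (Feb 29, 2188 is in that span).
Jul 29, 2188 → Jul 29, 2189: 365 days.
Jul 29, 2189 → Jul 29, 2190: 365 days.
Jul 29, 2190 → Jul 29, 2191: 365 days.
Jul 29, 2191 → Jul 29, 2192: 366 days (Feb 29, 2192 is in that span).
Jul 29, 2192 → Jul 29, 2193: 365 days.
Jul 29, 2193 → Jul 29, 2194: 365 days.
Jul 29, 2194 → Jul 29, 2195: 365 days.
Jul 29, 2195 → Jul 29, 2196: 366 days (Feb 29, 2196 is in that span).
Jul 29, 2196 → Jul 29, 2197: 365 days.
Jul 29, 2197 → Jul 29, 2198: 365 days.
Jul 29, 2198 → Jul 29, 2199: 365 days.
Jul 29, 2199 → Jul 29, 2200: 365 days.
Jul 29, 2200 → Jul 29, 2201: 365 days.
Jul 29, 2201 → Jul 29, 2202: 365 days.
Jul 29, 2202 → Jul 29, 2203: 365 days.
Jul 29, 2203 → Jul 29, 2204: 366 days (Feb 29, 2204 is in that span).
Jul 29, 2204 → Aug 29, 2204: 31 days (July has 31).
Aug 29, 2204 → Sep 29, 2204: 31 days (August has 31).
Sep 29, 2204 → Oct 29, 2204: 30 days (September has 30).
Oct 29, 2204 → Nov 29, 2204: 31 days (October has 31).
Nov 29, 2204 → Dec 29, 2204: 30 days (November has 30).
Dec 29, 2204 → Jan 21, 2205: 23 days.
Total: 7480 days.

7480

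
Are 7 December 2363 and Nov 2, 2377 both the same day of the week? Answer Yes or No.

From Dec 7, 2363 to Nov 2, 2377 is 5079 days.
5079 mod 7 = 4, so they are different weekdays.
(Dec 7, 2363 is a Saturday; Nov 2, 2377 is a Wednesday.)

No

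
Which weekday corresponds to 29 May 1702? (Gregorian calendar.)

Monday

Doomsday rule: the anchor day for the 1700s is Sunday. For year 02: 2÷12 = 0 r 2, and 2÷4 = 0, so 0+2+0 = 2.
Sunday + 2 ≡ Tuesday — that's 1702's doomsday.
In May the doomsday date is May 9.
May 29 is 20 days after May 9; 20 mod 7 = 6, so Tuesday + 6 = Monday.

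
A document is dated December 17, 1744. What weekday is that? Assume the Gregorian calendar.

Doomsday rule: the anchor day for the 1700s is Sunday. For year 44: 44÷12 = 3 r 8, and 8÷4 = 2, so 3+8+2 = 13.
Sunday + 13 ≡ Saturday — that's 1744's doomsday.
In December the doomsday date is Dec 12.
Dec 17 is 5 days after Dec 12; 5 mod 7 = 5, so Saturday + 5 = Thursday.

Thursday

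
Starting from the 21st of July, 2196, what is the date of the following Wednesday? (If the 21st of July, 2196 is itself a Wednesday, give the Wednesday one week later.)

July 27, 2196

Jul 21, 2196 is a Thursday.
From Thursday to the next Wednesday is 6 days.
Jul 21, 2196 + 6 = Jul 27, 2196.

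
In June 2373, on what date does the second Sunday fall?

June 1, 2373 is a Friday.
The first Sunday is therefore June 3 (2 days later).
The second Sunday is 3 + 1×7 = June 10.

June 10, 2373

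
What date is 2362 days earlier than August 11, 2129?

February 22, 2123

−365 (one year) → Aug 11, 2128 (1997 left).
−366 (one year; includes Feb 29, 2128) → Aug 11, 2127 (1631 left).
−365 (one year) → Aug 11, 2126 (1266 left).
−365 (one year) → Aug 11, 2125 (901 left).
−365 (one year) → Aug 11, 2124 (536 left).
−366 (one year; includes Feb 29, 2124) → Aug 11, 2123 (170 left).
−11 → Jul 31, 2123 (end of Jul, 31 days; 159 left).
−31 → Jun 30, 2123 (end of Jun, 30 days; 128 left).
−30 → May 31, 2123 (end of May, 31 days; 98 left).
−31 → Apr 30, 2123 (end of Apr, 30 days; 67 left).
−30 → Mar 31, 2123 (end of Mar, 31 days; 37 left).
−31 → Feb 28, 2123 (end of Feb, 28 days; 6 left).
−6 → Feb 22, 2123.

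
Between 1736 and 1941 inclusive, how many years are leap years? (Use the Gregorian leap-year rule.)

Multiples of 4 in [1736,1941]: 52.
Of those, multiples of 100: 2 (not leap unless ÷400).
Multiples of 400: 0.
Leap years = 52 − 2 + 0 = 50.

50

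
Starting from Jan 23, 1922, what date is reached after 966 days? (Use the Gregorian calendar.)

+365 (one year) → Jan 23, 1923 (601 left).
+365 (one year) → Jan 23, 1924 (236 left).
Jan has 31 days: +9 → Feb 1, 1924 (227 left).
Feb has 29 days: +29 → Mar 1, 1924 (198 left).
Mar has 31 days: +31 → Apr 1, 1924 (167 left).
Apr has 30 days: +30 → May 1, 1924 (137 left).
May has 31 days: +31 → Jun 1, 1924 (106 left).
Jun has 30 days: +30 → Jul 1, 1924 (76 left).
Jul has 31 days: +31 → Aug 1, 1924 (45 left).
Aug has 31 days: +31 → Sep 1, 1924 (14 left).
+14 → Sep 15, 1924.

September 15, 1924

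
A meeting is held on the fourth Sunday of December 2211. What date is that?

December 1, 2211 is a Sunday.
The first Sunday is therefore December 1 (same day).
The fourth Sunday is 1 + 3×7 = December 22.

December 22, 2211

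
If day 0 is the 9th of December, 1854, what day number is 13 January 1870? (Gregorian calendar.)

Dec 9, 1854 → Dec 9, 1855: 365 days.
Dec 9, 1855 → Dec 9, 1856: 366 days (Feb 29, 1856 is in that span).
Dec 9, 1856 → Dec 9, 1857: 365 days.
Dec 9, 1857 → Dec 9, 1858: 365 days.
Dec 9, 1858 → Dec 9, 1859: 365 days.
Dec 9, 1859 → Dec 9, 1860: 366 days (Feb 29, 1860 is in that span).
Dec 9, 1860 → Dec 9, 1861: 365 days.
Dec 9, 1861 → Dec 9, 1862: 365 days.
Dec 9, 1862 → Dec 9, 1863: 365 days.
Dec 9, 1863 → Dec 9, 1864: 366 days (Feb 29, 1864 is in that span).
Dec 9, 1864 → Dec 9, 1865: 365 days.
Dec 9, 1865 → Dec 9, 1866: 365 days.
Dec 9, 1866 → Dec 9, 1867: 365 days.
Dec 9, 1867 → Dec 9, 1868: 366 days (Feb 29, 1868 is in that span).
Dec 9, 1868 → Jan 9, 1869: 31 days (December has 31).
Jan 9, 1869 → Feb 9, 1869: 31 days (January has 31).
Feb 9, 1869 → Mar 9, 1869: 28 days (February has 28).
Mar 9, 1869 → Apr 9, 1869: 31 days (March has 31).
Apr 9, 1869 → May 9, 1869: 30 days (April has 30).
May 9, 1869 → Jun 9, 1869: 31 days (May has 31).
Jun 9, 1869 → Jul 9, 1869: 30 days (June has 30).
Jul 9, 1869 → Aug 9, 1869: 31 days (July has 31).
Aug 9, 1869 → Sep 9, 1869: 31 days (August has 31).
Sep 9, 1869 → Oct 9, 1869: 30 days (September has 30).
Oct 9, 1869 → Nov 9, 1869: 31 days (October has 31).
Nov 9, 1869 → Dec 9, 1869: 30 days (November has 30).
Dec 9, 1869 → Jan 9, 1870: 31 days (December has 31).
Jan 9, 1870 → Jan 13, 1870: 4 days.
Total: 5514 days.

5514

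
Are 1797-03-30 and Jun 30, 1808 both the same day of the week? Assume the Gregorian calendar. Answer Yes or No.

From Mar 30, 1797 to Jun 30, 1808 is 4109 days.
4109 mod 7 = 0, so they are the same weekday.
(Mar 30, 1797 is a Thursday; Jun 30, 1808 is a Thursday.)

Yes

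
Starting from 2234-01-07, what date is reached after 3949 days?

+365 (one year) → Jan 7, 2235 (3584 left).
+365 (one year) → Jan 7, 2236 (3219 left).
+366 (one year; includes Feb 29, 2236) → Jan 7, 2237 (2853 left).
+365 (one year) → Jan 7, 2238 (2488 left).
+365 (one year) → Jan 7, 2239 (2123 left).
+365 (one year) → Jan 7, 2240 (1758 left).
+366 (one year; includes Feb 29, 2240) → Jan 7, 2241 (1392 left).
+365 (one year) → Jan 7, 2242 (1027 left).
+365 (one year) → Jan 7, 2243 (662 left).
+365 (one year) → Jan 7, 2244 (297 left).
Jan has 31 days: +25 → Feb 1, 2244 (272 left).
Feb has 29 days: +29 → Mar 1, 2244 (243 left).
Mar has 31 days: +31 → Apr 1, 2244 (212 left).
Apr has 30 days: +30 → May 1, 2244 (182 left).
May has 31 days: +31 → Jun 1, 2244 (151 left).
Jun has 30 days: +30 → Jul 1, 2244 (121 left).
Jul has 31 days: +31 → Aug 1, 2244 (90 left).
Aug has 31 days: +31 → Sep 1, 2244 (59 left).
Sep has 30 days: +30 → Oct 1, 2244 (29 left).
+29 → Oct 30, 2244.

October 30, 2244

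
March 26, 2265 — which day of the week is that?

Doomsday rule: the anchor day for the 2200s is Friday. For year 65: 65÷12 = 5 r 5, and 5÷4 = 1, so 5+5+1 = 11.
Friday + 11 ≡ Tuesday — that's 2265's doomsday.
In March the doomsday date is Mar 14.
Mar 26 is 12 days after Mar 14; 12 mod 7 = 5, so Tuesday + 5 = Sunday.

Sunday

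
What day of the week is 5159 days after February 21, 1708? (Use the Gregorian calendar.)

Tuesday

First find the weekday of Feb 21, 1708. Doomsday rule: the anchor day for the 1700s is Sunday. For year 08: 8÷12 = 0 r 8, and 8÷4 = 2, so 0+8+2 = 10.
Sunday + 10 ≡ Wednesday — that's 1708's doomsday.
In February the doomsday date is Feb 29 (1708 is a leap year (divisible by 4)).
Feb 21 is 8 days before Feb 29; 8 mod 7 = 1, so Wednesday − 1 = Tuesday.
5159 mod 7 = 0, so 5159 days after a Tuesday is Tuesday + 0 = Tuesday.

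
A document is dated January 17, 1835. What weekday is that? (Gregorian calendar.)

Doomsday rule: the anchor day for the 1800s is Friday. For year 35: 35÷12 = 2 r 11, and 11÷4 = 2, so 2+11+2 = 15.
Friday + 15 ≡ Saturday — that's 1835's doomsday.
In January the doomsday date is Jan 3 (1835 is not a leap year).
Jan 17 is 14 days after Jan 3; 14 mod 7 = 0, so Saturday + 0 = Saturday.

Saturday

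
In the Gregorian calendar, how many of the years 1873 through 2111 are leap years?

57

Multiples of 4 in [1873,2111]: 59.
Of those, multiples of 100: 3 (not leap unless ÷400).
Multiples of 400: 1.
Leap years = 59 − 3 + 1 = 57.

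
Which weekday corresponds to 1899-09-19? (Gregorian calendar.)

Doomsday rule: the anchor day for the 1800s is Friday. For year 99: 99÷12 = 8 r 3, and 3÷4 = 0, so 8+3+0 = 11.
Friday + 11 ≡ Tuesday — that's 1899's doomsday.
In September the doomsday date is Sep 5.
Sep 19 is 14 days after Sep 5; 14 mod 7 = 0, so Tuesday + 0 = Tuesday.

Tuesday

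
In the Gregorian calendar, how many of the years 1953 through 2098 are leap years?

36

Multiples of 4 in [1953,2098]: 36.
Of those, multiples of 100: 1 (not leap unless ÷400).
Multiples of 400: 1.
Leap years = 36 − 1 + 1 = 36.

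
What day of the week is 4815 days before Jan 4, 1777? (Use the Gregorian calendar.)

Sunday

Jan 4, 1777 is a Saturday.
4815 mod 7 = 6, so 4815 days before a Saturday is Saturday − 6 = Sunday.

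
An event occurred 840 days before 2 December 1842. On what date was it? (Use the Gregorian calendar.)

−365 (one year) → Dec 2, 1841 (475 left).
−365 (one year) → Dec 2, 1840 (110 left).
−2 → Nov 30, 1840 (end of Nov, 30 days; 108 left).
−30 → Oct 31, 1840 (end of Oct, 31 days; 78 left).
−31 → Sep 30, 1840 (end of Sep, 30 days; 47 left).
−30 → Aug 31, 1840 (end of Aug, 31 days; 17 left).
−17 → Aug 14, 1840.

August 14, 1840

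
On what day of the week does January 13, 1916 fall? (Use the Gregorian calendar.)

Thursday

Doomsday rule: the anchor day for the 1900s is Wednesday. For year 16: 16÷12 = 1 r 4, and 4÷4 = 1, so 1+4+1 = 6.
Wednesday + 6 ≡ Tuesday — that's 1916's doomsday.
In January the doomsday date is Jan 4 (1916 is a leap year (divisible by 4)).
Jan 13 is 9 days after Jan 4; 9 mod 7 = 2, so Tuesday + 2 = Thursday.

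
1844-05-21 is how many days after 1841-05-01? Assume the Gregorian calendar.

1116

May 1, 1841 → May 1, 1842: 365 days.
May 1, 1842 → May 1, 1843: 365 days.
May 1, 1843 → Jun 1, 1843: 31 days (May has 31).
Jun 1, 1843 → Jul 1, 1843: 30 days (June has 30).
Jul 1, 1843 → Aug 1, 1843: 31 days (July has 31).
Aug 1, 1843 → Sep 1, 1843: 31 days (August has 31).
Sep 1, 1843 → Oct 1, 1843: 30 days (September has 30).
Oct 1, 1843 → Nov 1, 1843: 31 days (October has 31).
Nov 1, 1843 → Dec 1, 1843: 30 days (November has 30).
Dec 1, 1843 → Jan 1, 1844: 31 days (December has 31).
Jan 1, 1844 → Feb 1, 1844: 31 days (January has 31).
Feb 1, 1844 → Mar 1, 1844: 29 days (February has 29).
Mar 1, 1844 → Apr 1, 1844: 31 days (March has 31).
Apr 1, 1844 → May 1, 1844: 30 days (April has 30).
May 1, 1844 → May 21, 1844: 20 days.
Total: 1116 days.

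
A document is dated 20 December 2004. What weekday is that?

Monday

Doomsday rule: the anchor day for the 2000s is Tuesday. For year 04: 4÷12 = 0 r 4, and 4÷4 = 1, so 0+4+1 = 5.
Tuesday + 5 ≡ Sunday — that's 2004's doomsday.
In December the doomsday date is Dec 12.
Dec 20 is 8 days after Dec 12; 8 mod 7 = 1, so Sunday + 1 = Monday.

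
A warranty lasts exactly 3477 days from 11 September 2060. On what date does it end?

March 20, 2070

+365 (one year) → Sep 11, 2061 (3112 left).
+365 (one year) → Sep 11, 2062 (2747 left).
+365 (one year) → Sep 11, 2063 (2382 left).
+366 (one year; includes Feb 29, 2064) → Sep 11, 2064 (2016 left).
+365 (one year) → Sep 11, 2065 (1651 left).
+365 (one year) → Sep 11, 2066 (1286 left).
+365 (one year) → Sep 11, 2067 (921 left).
+366 (one year; includes Feb 29, 2068) → Sep 11, 2068 (555 left).
+365 (one year) → Sep 11, 2069 (190 left).
Sep has 30 days: +20 → Oct 1, 2069 (170 left).
Oct has 31 days: +31 → Nov 1, 2069 (139 left).
Nov has 30 days: +30 → Dec 1, 2069 (109 left).
Dec has 31 days: +31 → Jan 1, 2070 (78 left).
Jan has 31 days: +31 → Feb 1, 2070 (47 left).
Feb has 28 days: +28 → Mar 1, 2070 (19 left).
+19 → Mar 20, 2070.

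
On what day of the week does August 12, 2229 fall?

Wednesday

Doomsday rule: the anchor day for the 2200s is Friday. For year 29: 29÷12 = 2 r 5, and 5÷4 = 1, so 2+5+1 = 8.
Friday + 8 ≡ Saturday — that's 2229's doomsday.
In August the doomsday date is Aug 8.
Aug 12 is 4 days after Aug 8; 4 mod 7 = 4, so Saturday + 4 = Wednesday.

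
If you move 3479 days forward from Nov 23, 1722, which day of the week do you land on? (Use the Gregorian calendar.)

Monday

Nov 23, 1722 is a Monday.
3479 mod 7 = 0, so 3479 days after a Monday is Monday + 0 = Monday.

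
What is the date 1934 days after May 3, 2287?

+366 (one year; includes Feb 29, 2288) → May 3, 2288 (1568 left).
+365 (one year) → May 3, 2289 (1203 left).
+365 (one year) → May 3, 2290 (838 left).
+365 (one year) → May 3, 2291 (473 left).
+366 (one year; includes Feb 29, 2292) → May 3, 2292 (107 left).
May has 31 days: +29 → Jun 1, 2292 (78 left).
Jun has 30 days: +30 → Jul 1, 2292 (48 left).
Jul has 31 days: +31 → Aug 1, 2292 (17 left).
+17 → Aug 18, 2292.

August 18, 2292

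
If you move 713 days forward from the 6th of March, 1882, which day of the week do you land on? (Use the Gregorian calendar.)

Sunday

Mar 6, 1882 is a Monday.
713 mod 7 = 6, so 713 days after a Monday is Monday + 6 = Sunday.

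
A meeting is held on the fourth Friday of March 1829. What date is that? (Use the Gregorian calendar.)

March 27, 1829

March 1, 1829 is a Sunday.
The first Friday is therefore March 6 (5 days later).
The fourth Friday is 6 + 3×7 = March 27.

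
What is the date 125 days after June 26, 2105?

Jun has 30 days: +5 → Jul 1, 2105 (120 left).
Jul has 31 days: +31 → Aug 1, 2105 (89 left).
Aug has 31 days: +31 → Sep 1, 2105 (58 left).
Sep has 30 days: +30 → Oct 1, 2105 (28 left).
+28 → Oct 29, 2105.

October 29, 2105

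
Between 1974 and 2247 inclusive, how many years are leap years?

Multiples of 4 in [1974,2247]: 68.
Of those, multiples of 100: 3 (not leap unless ÷400).
Multiples of 400: 1.
Leap years = 68 − 3 + 1 = 66.

66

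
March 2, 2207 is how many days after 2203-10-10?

1239

Oct 10, 2203 → Oct 10, 2204: 366 days (Feb 29, 2204 is in that span).
Oct 10, 2204 → Oct 10, 2205: 365 days.
Oct 10, 2205 → Oct 10, 2206: 365 days.
Oct 10, 2206 → Nov 10, 2206: 31 days (October has 31).
Nov 10, 2206 → Dec 10, 2206: 30 days (November has 30).
Dec 10, 2206 → Jan 10, 2207: 31 days (December has 31).
Jan 10, 2207 → Feb 10, 2207: 31 days (January has 31).
Feb 10, 2207 → Mar 2, 2207: 20 days.
Total: 1239 days.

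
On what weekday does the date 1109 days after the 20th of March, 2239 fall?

First find the weekday of Mar 20, 2239. Doomsday rule: the anchor day for the 2200s is Friday. For year 39: 39÷12 = 3 r 3, and 3÷4 = 0, so 3+3+0 = 6.
Friday + 6 ≡ Thursday — that's 2239's doomsday.
In March the doomsday date is Mar 14.
Mar 20 is 6 days after Mar 14; 6 mod 7 = 6, so Thursday + 6 = Wednesday.
1109 mod 7 = 3, so 1109 days after a Wednesday is Wednesday + 3 = Saturday.

Saturday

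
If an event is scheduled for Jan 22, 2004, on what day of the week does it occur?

Thursday

Doomsday rule: the anchor day for the 2000s is Tuesday. For year 04: 4÷12 = 0 r 4, and 4÷4 = 1, so 0+4+1 = 5.
Tuesday + 5 ≡ Sunday — that's 2004's doomsday.
In January the doomsday date is Jan 4 (2004 is a leap year (divisible by 4)).
Jan 22 is 18 days after Jan 4; 18 mod 7 = 4, so Sunday + 4 = Thursday.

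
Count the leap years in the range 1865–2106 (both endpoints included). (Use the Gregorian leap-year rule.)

58

Multiples of 4 in [1865,2106]: 60.
Of those, multiples of 100: 3 (not leap unless ÷400).
Multiples of 400: 1.
Leap years = 60 − 3 + 1 = 58.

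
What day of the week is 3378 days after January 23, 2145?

Jan 23, 2145 is a Saturday.
3378 mod 7 = 4, so 3378 days after a Saturday is Saturday + 4 = Wednesday.

Wednesday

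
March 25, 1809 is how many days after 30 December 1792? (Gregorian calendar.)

5928

Dec 30, 1792 → Dec 30, 1793: 365 days.
Dec 30, 1793 → Dec 30, 1794: 365 days.
Dec 30, 1794 → Dec 30, 1795: 365 days.
Dec 30, 1795 → Dec 30, 1796: 366 days (Feb 29, 1796 is in that span).
Dec 30, 1796 → Dec 30, 1797: 365 days.
Dec 30, 1797 → Dec 30, 1798: 365 days.
Dec 30, 1798 → Dec 30, 1799: 365 days.
Dec 30, 1799 → Dec 30, 1800: 365 days.
Dec 30, 1800 → Dec 30, 1801: 365 days.
Dec 30, 1801 → Dec 30, 1802: 365 days.
Dec 30, 1802 → Dec 30, 1803: 365 days.
Dec 30, 1803 → Dec 30, 1804: 366 days (Feb 29, 1804 is in that span).
Dec 30, 1804 → Dec 30, 1805: 365 days.
Dec 30, 1805 → Dec 30, 1806: 365 days.
Dec 30, 1806 → Dec 30, 1807: 365 days.
Dec 30, 1807 → Dec 30, 1808: 366 days (Feb 29, 1808 is in that span).
Dec 30, 1808 → Jan 30, 1809: 31 days (December has 31).
Jan 30, 1809 → Feb 28, 1809: 29 days (January has 31).
Feb 28, 1809 → Mar 25, 1809: 25 days.
Total: 5928 days.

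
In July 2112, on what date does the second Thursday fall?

July 1, 2112 is a Friday.
The first Thursday is therefore July 7 (6 days later).
The second Thursday is 7 + 1×7 = July 14.

July 14, 2112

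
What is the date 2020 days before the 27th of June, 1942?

−365 (one year) → Jun 27, 1941 (1655 left).
−365 (one year) → Jun 27, 1940 (1290 left).
−366 (one year; includes Feb 29, 1940) → Jun 27, 1939 (924 left).
−365 (one year) → Jun 27, 1938 (559 left).
−365 (one year) → Jun 27, 1937 (194 left).
−27 → May 31, 1937 (end of May, 31 days; 167 left).
−31 → Apr 30, 1937 (end of Apr, 30 days; 136 left).
−30 → Mar 31, 1937 (end of Mar, 31 days; 106 left).
−31 → Feb 28, 1937 (end of Feb, 28 days; 75 left).
−28 → Jan 31, 1937 (end of Jan, 31 days; 47 left).
−31 → Dec 31, 1936 (end of Dec, 31 days; 16 left).
−16 → Dec 15, 1936.

December 15, 1936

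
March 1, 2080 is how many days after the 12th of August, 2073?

2393

Aug 12, 2073 → Aug 12, 2074: 365 days.
Aug 12, 2074 → Aug 12, 2075: 365 days.
Aug 12, 2075 → Aug 12, 2076: 366 days (Feb 29, 2076 is in that span).
Aug 12, 2076 → Aug 12, 2077: 365 days.
Aug 12, 2077 → Aug 12, 2078: 365 days.
Aug 12, 2078 → Aug 12, 2079: 365 days.
Aug 12, 2079 → Sep 12, 2079: 31 days (August has 31).
Sep 12, 2079 → Oct 12, 2079: 30 days (September has 30).
Oct 12, 2079 → Nov 12, 2079: 31 days (October has 31).
Nov 12, 2079 → Dec 12, 2079: 30 days (November has 30).
Dec 12, 2079 → Jan 12, 2080: 31 days (December has 31).
Jan 12, 2080 → Feb 12, 2080: 31 days (January has 31).
Feb 12, 2080 → Mar 1, 2080: 18 days.
Total: 2393 days.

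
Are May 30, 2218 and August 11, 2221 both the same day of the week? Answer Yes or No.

From May 30, 2218 to Aug 11, 2221 is 1169 days.
1169 mod 7 = 0, so they are the same weekday.
(May 30, 2218 is a Saturday; Aug 11, 2221 is a Saturday.)

Yes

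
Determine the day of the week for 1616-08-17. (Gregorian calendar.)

Doomsday rule: the anchor day for the 1600s is Tuesday. For year 16: 16÷12 = 1 r 4, and 4÷4 = 1, so 1+4+1 = 6.
Tuesday + 6 ≡ Monday — that's 1616's doomsday.
In August the doomsday date is Aug 8.
Aug 17 is 9 days after Aug 8; 9 mod 7 = 2, so Monday + 2 = Wednesday.

Wednesday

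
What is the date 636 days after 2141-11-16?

August 14, 2143

+365 (one year) → Nov 16, 2142 (271 left).
Nov has 30 days: +15 → Dec 1, 2142 (256 left).
Dec has 31 days: +31 → Jan 1, 2143 (225 left).
Jan has 31 days: +31 → Feb 1, 2143 (194 left).
Feb has 28 days: +28 → Mar 1, 2143 (166 left).
Mar has 31 days: +31 → Apr 1, 2143 (135 left).
Apr has 30 days: +30 → May 1, 2143 (105 left).
May has 31 days: +31 → Jun 1, 2143 (74 left).
Jun has 30 days: +30 → Jul 1, 2143 (44 left).
Jul has 31 days: +31 → Aug 1, 2143 (13 left).
+13 → Aug 14, 2143.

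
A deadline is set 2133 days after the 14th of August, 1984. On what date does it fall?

+365 (one year) → Aug 14, 1985 (1768 left).
+365 (one year) → Aug 14, 1986 (1403 left).
+365 (one year) → Aug 14, 1987 (1038 left).
+366 (one year; includes Feb 29, 1988) → Aug 14, 1988 (672 left).
+365 (one year) → Aug 14, 1989 (307 left).
Aug has 31 days: +18 → Sep 1, 1989 (289 left).
Sep has 30 days: +30 → Oct 1, 1989 (259 left).
Oct has 31 days: +31 → Nov 1, 1989 (228 left).
Nov has 30 days: +30 → Dec 1, 1989 (198 left).
Dec has 31 days: +31 → Jan 1, 1990 (167 left).
Jan has 31 days: +31 → Feb 1, 1990 (136 left).
Feb has 28 days: +28 → Mar 1, 1990 (108 left).
Mar has 31 days: +31 → Apr 1, 1990 (77 left).
Apr has 30 days: +30 → May 1, 1990 (47 left).
May has 31 days: +31 → Jun 1, 1990 (16 left).
+16 → Jun 17, 1990.

June 17, 1990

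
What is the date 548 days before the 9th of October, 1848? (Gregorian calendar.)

April 10, 1847

−366 (one year; includes Feb 29, 1848) → Oct 9, 1847 (182 left).
−9 → Sep 30, 1847 (end of Sep, 30 days; 173 left).
−30 → Aug 31, 1847 (end of Aug, 31 days; 143 left).
−31 → Jul 31, 1847 (end of Jul, 31 days; 112 left).
−31 → Jun 30, 1847 (end of Jun, 30 days; 81 left).
−30 → May 31, 1847 (end of May, 31 days; 51 left).
−31 → Apr 30, 1847 (end of Apr, 30 days; 20 left).
−20 → Apr 10, 1847.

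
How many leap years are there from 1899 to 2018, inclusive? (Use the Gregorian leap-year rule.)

Multiples of 4 in [1899,2018]: 30.
Of those, multiples of 100: 2 (not leap unless ÷400).
Multiples of 400: 1.
Leap years = 30 − 2 + 1 = 29.

29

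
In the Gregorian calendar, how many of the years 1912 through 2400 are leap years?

Multiples of 4 in [1912,2400]: 123.
Of those, multiples of 100: 5 (not leap unless ÷400).
Multiples of 400: 2.
Leap years = 123 − 5 + 2 = 120.

120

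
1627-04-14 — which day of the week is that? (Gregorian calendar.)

Wednesday

Doomsday rule: the anchor day for the 1600s is Tuesday. For year 27: 27÷12 = 2 r 3, and 3÷4 = 0, so 2+3+0 = 5.
Tuesday + 5 ≡ Sunday — that's 1627's doomsday.
In April the doomsday date is Apr 4.
Apr 14 is 10 days after Apr 4; 10 mod 7 = 3, so Sunday + 3 = Wednesday.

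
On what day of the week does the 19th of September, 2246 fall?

Saturday

Doomsday rule: the anchor day for the 2200s is Friday. For year 46: 46÷12 = 3 r 10, and 10÷4 = 2, so 3+10+2 = 15.
Friday + 15 ≡ Saturday — that's 2246's doomsday.
In September the doomsday date is Sep 5.
Sep 19 is 14 days after Sep 5; 14 mod 7 = 0, so Saturday + 0 = Saturday.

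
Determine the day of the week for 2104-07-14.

Monday

January 1, 2104 is a Tuesday.
Jan 1, 2104 → Feb 1, 2104: 31 days (January has 31).
Feb 1, 2104 → Mar 1, 2104: 29 days (February has 29).
Mar 1, 2104 → Apr 1, 2104: 31 days (March has 31).
Apr 1, 2104 → May 1, 2104: 30 days (April has 30).
May 1, 2104 → Jun 1, 2104: 31 days (May has 31).
Jun 1, 2104 → Jul 1, 2104: 30 days (June has 30).
Jul 1, 2104 → Jul 14, 2104: 13 days.
Total: 195 days.
195 mod 7 = 6, so Tuesday + 6 = Monday.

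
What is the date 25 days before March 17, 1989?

−17 → Feb 28, 1989 (end of Feb, 28 days; 8 left).
−8 → Feb 20, 1989.

February 20, 1989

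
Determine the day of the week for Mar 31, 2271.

Doomsday rule: the anchor day for the 2200s is Friday. For year 71: 71÷12 = 5 r 11, and 11÷4 = 2, so 5+11+2 = 18.
Friday + 18 ≡ Tuesday — that's 2271's doomsday.
In March the doomsday date is Mar 14.
Mar 31 is 17 days after Mar 14; 17 mod 7 = 3, so Tuesday + 3 = Friday.

Friday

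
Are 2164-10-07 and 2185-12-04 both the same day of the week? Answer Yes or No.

From Oct 7, 2164 to Dec 4, 2185 is 7728 days.
7728 mod 7 = 0, so they are the same weekday.
(Oct 7, 2164 is a Sunday; Dec 4, 2185 is a Sunday.)

Yes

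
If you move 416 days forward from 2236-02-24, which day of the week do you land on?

Saturday

Feb 24, 2236 is a Wednesday.
416 mod 7 = 3, so 416 days after a Wednesday is Wednesday + 3 = Saturday.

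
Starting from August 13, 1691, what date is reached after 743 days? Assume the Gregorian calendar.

August 25, 1693

+366 (one year; includes Feb 29, 1692) → Aug 13, 1692 (377 left).
Aug has 31 days: +19 → Sep 1, 1692 (358 left).
Sep has 30 days: +30 → Oct 1, 1692 (328 left).
Oct has 31 days: +31 → Nov 1, 1692 (297 left).
Nov has 30 days: +30 → Dec 1, 1692 (267 left).
Dec has 31 days: +31 → Jan 1, 1693 (236 left).
Jan has 31 days: +31 → Feb 1, 1693 (205 left).
Feb has 28 days: +28 → Mar 1, 1693 (177 left).
Mar has 31 days: +31 → Apr 1, 1693 (146 left).
Apr has 30 days: +30 → May 1, 1693 (116 left).
May has 31 days: +31 → Jun 1, 1693 (85 left).
Jun has 30 days: +30 → Jul 1, 1693 (55 left).
Jul has 31 days: +31 → Aug 1, 1693 (24 left).
+24 → Aug 25, 1693.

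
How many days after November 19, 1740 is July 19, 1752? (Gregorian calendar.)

4260

Nov 19, 1740 → Nov 19, 1741: 365 days.
Nov 19, 1741 → Nov 19, 1742: 365 days.
Nov 19, 1742 → Nov 19, 1743: 365 days.
Nov 19, 1743 → Nov 19, 1744: 366 days (Feb 29, 1744 is in that span).
Nov 19, 1744 → Nov 19, 1745: 365 days.
Nov 19, 1745 → Nov 19, 1746: 365 days.
Nov 19, 1746 → Nov 19, 1747: 365 days.
Nov 19, 1747 → Nov 19, 1748: 366 days (Feb 29, 1748 is in that span).
Nov 19, 1748 → Nov 19, 1749: 365 days.
Nov 19, 1749 → Nov 19, 1750: 365 days.
Nov 19, 1750 → Nov 19, 1751: 365 days.
Nov 19, 1751 → Dec 19, 1751: 30 days (November has 30).
Dec 19, 1751 → Jan 19, 1752: 31 days (December has 31).
Jan 19, 1752 → Feb 19, 1752: 31 days (January has 31).
Feb 19, 1752 → Mar 19, 1752: 29 days (February has 29).
Mar 19, 1752 → Apr 19, 1752: 31 days (March has 31).
Apr 19, 1752 → May 19, 1752: 30 days (April has 30).
May 19, 1752 → Jun 19, 1752: 31 days (May has 31).
Jun 19, 1752 → Jul 19, 1752: 30 days.
Total: 4260 days.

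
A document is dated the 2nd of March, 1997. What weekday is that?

Sunday

Doomsday rule: the anchor day for the 1900s is Wednesday. For year 97: 97÷12 = 8 r 1, and 1÷4 = 0, so 8+1+0 = 9.
Wednesday + 9 ≡ Friday — that's 1997's doomsday.
In March the doomsday date is Mar 14.
Mar 2 is 12 days before Mar 14; 12 mod 7 = 5, so Friday − 5 = Sunday.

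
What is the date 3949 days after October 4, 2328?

July 28, 2339

+365 (one year) → Oct 4, 2329 (3584 left).
+365 (one year) → Oct 4, 2330 (3219 left).
+365 (one year) → Oct 4, 2331 (2854 left).
+366 (one year; includes Feb 29, 2332) → Oct 4, 2332 (2488 left).
+365 (one year) → Oct 4, 2333 (2123 left).
+365 (one year) → Oct 4, 2334 (1758 left).
+365 (one year) → Oct 4, 2335 (1393 left).
+366 (one year; includes Feb 29, 2336) → Oct 4, 2336 (1027 left).
+365 (one year) → Oct 4, 2337 (662 left).
+365 (one year) → Oct 4, 2338 (297 left).
Oct has 31 days: +28 → Nov 1, 2338 (269 left).
Nov has 30 days: +30 → Dec 1, 2338 (239 left).
Dec has 31 days: +31 → Jan 1, 2339 (208 left).
Jan has 31 days: +31 → Feb 1, 2339 (177 left).
Feb has 28 days: +28 → Mar 1, 2339 (149 left).
Mar has 31 days: +31 → Apr 1, 2339 (118 left).
Apr has 30 days: +30 → May 1, 2339 (88 left).
May has 31 days: +31 → Jun 1, 2339 (57 left).
Jun has 30 days: +30 → Jul 1, 2339 (27 left).
+27 → Jul 28, 2339.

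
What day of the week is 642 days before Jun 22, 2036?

First find the weekday of Jun 22, 2036. Doomsday rule: the anchor day for the 2000s is Tuesday. For year 36: 36÷12 = 3 r 0, and 0÷4 = 0, so 3+0+0 = 3.
Tuesday + 3 ≡ Friday — that's 2036's doomsday.
In June the doomsday date is Jun 6.
Jun 22 is 16 days after Jun 6; 16 mod 7 = 2, so Friday + 2 = Sunday.
642 mod 7 = 5, so 642 days before a Sunday is Sunday − 5 = Tuesday.

Tuesday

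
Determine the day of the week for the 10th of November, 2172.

Tuesday

Doomsday rule: the anchor day for the 2100s is Sunday. For year 72: 72÷12 = 6 r 0, and 0÷4 = 0, so 6+0+0 = 6.
Sunday + 6 ≡ Saturday — that's 2172's doomsday.
In November the doomsday date is Nov 7.
Nov 10 is 3 days after Nov 7; 3 mod 7 = 3, so Saturday + 3 = Tuesday.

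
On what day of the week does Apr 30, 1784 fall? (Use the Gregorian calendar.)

Doomsday rule: the anchor day for the 1700s is Sunday. For year 84: 84÷12 = 7 r 0, and 0÷4 = 0, so 7+0+0 = 7.
Sunday + 7 ≡ Sunday — that's 1784's doomsday.
In April the doomsday date is Apr 4.
Apr 30 is 26 days after Apr 4; 26 mod 7 = 5, so Sunday + 5 = Friday.

Friday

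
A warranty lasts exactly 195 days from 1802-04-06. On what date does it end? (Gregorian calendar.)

Apr has 30 days: +25 → May 1, 1802 (170 left).
May has 31 days: +31 → Jun 1, 1802 (139 left).
Jun has 30 days: +30 → Jul 1, 1802 (109 left).
Jul has 31 days: +31 → Aug 1, 1802 (78 left).
Aug has 31 days: +31 → Sep 1, 1802 (47 left).
Sep has 30 days: +30 → Oct 1, 1802 (17 left).
+17 → Oct 18, 1802.

October 18, 1802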